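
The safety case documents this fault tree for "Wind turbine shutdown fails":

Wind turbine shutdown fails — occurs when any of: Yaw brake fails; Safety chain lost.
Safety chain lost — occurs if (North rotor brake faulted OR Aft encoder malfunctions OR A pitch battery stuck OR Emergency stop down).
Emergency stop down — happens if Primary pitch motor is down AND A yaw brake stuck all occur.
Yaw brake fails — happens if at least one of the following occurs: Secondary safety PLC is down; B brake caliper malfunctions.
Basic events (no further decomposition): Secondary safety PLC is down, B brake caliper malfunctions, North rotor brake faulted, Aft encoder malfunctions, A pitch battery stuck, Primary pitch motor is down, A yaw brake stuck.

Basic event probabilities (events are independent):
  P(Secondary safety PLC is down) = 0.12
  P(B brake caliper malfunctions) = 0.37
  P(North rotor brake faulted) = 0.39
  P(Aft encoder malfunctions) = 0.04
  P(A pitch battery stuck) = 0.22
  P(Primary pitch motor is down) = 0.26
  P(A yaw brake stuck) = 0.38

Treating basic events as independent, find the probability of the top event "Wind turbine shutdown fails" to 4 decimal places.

P(Yaw brake fails) [OR] = 1 − (1−0.12) × (1−0.37) = 0.445600
P(Emergency stop down) [AND] = 0.26 × 0.38 = 0.098800
P(Safety chain lost) [OR] = 1 − (1−0.39) × (1−0.04) × (1−0.22) × (1−0.098800) = 0.588361
P(Wind turbine shutdown fails) [OR] = 1 − (1−0.445600) × (1−0.588361) = 0.771787
Rounded to 4 decimal places: P(Wind turbine shutdown fails) ≈ 0.7718.

0.7718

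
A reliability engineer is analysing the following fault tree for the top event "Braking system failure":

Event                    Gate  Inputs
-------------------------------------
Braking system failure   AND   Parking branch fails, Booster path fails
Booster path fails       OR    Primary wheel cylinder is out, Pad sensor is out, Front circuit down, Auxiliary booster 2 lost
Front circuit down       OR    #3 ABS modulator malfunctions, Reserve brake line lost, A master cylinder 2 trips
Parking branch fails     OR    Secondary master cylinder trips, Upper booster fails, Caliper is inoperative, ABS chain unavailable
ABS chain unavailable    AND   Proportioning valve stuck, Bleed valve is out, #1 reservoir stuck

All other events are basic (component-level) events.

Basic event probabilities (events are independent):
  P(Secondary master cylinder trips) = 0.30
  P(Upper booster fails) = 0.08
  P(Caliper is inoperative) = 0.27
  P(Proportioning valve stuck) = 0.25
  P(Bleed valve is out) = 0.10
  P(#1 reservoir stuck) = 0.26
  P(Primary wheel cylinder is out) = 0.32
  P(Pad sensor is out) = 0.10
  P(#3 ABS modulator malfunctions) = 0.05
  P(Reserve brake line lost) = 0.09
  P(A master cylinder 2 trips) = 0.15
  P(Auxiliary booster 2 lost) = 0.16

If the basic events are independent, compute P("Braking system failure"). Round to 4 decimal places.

0.3316

P(ABS chain unavailable) [AND] = 0.25 × 0.10 × 0.26 = 0.006500
P(Parking branch fails) [OR] = 1 − (1−0.30) × (1−0.08) × (1−0.27) × (1−0.006500) = 0.532936
P(Front circuit down) [OR] = 1 − (1−0.05) × (1−0.09) × (1−0.15) = 0.265175
P(Booster path fails) [OR] = 1 − (1−0.32) × (1−0.10) × (1−0.265175) × (1−0.16) = 0.622241
P(Braking system failure) [AND] = 0.532936 × 0.622241 = 0.331615
Rounded to 4 decimal places: P(Braking system failure) ≈ 0.3316.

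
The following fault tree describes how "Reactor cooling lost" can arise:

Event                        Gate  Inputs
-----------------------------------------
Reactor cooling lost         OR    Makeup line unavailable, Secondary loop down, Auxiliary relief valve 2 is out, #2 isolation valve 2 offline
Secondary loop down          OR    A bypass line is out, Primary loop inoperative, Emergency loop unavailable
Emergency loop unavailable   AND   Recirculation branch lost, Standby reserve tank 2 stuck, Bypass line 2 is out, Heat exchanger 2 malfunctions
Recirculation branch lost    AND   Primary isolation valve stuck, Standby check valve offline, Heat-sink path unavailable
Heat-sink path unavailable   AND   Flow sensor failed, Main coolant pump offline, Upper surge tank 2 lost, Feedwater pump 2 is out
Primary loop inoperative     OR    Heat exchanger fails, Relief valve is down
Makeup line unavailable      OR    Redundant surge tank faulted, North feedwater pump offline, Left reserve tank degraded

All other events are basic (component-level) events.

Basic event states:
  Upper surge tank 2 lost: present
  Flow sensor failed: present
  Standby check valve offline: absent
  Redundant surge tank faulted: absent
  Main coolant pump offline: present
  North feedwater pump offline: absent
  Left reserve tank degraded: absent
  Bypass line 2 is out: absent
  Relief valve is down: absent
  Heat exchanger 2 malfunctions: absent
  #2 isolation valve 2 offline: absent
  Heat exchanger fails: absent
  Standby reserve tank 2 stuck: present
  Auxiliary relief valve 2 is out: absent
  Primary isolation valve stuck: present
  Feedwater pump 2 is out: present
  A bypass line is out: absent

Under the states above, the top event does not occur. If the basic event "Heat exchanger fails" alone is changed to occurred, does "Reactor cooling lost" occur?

Yes

Counterfactual: set "Heat exchanger fails" to occurred.
Makeup line unavailable [OR]: Redundant surge tank faulted=not, North feedwater pump offline=not, Left reserve tank degraded=not → no input occurs → does not occur.
Primary loop inoperative [OR]: Heat exchanger fails=occurs, Relief valve is down=not → at least one input occurs → occurs.
Heat-sink path unavailable [AND]: Flow sensor failed=occurs, Main coolant pump offline=occurs, Upper surge tank 2 lost=occurs, Feedwater pump 2 is out=occurs → all inputs occur → occurs.
Recirculation branch lost [AND]: Primary isolation valve stuck=occurs, Standby check valve offline=not, Heat-sink path unavailable=occurs → not all inputs occur → does not occur.
Emergency loop unavailable [AND]: Recirculation branch lost=not, Standby reserve tank 2 stuck=occurs, Bypass line 2 is out=not, Heat exchanger 2 malfunctions=not → not all inputs occur → does not occur.
Secondary loop down [OR]: A bypass line is out=not, Primary loop inoperative=occurs, Emergency loop unavailable=not → at least one input occurs → occurs.
Reactor cooling lost [OR]: Makeup line unavailable=not, Secondary loop down=occurs, Auxiliary relief valve 2 is out=not, #2 isolation valve 2 offline=not → at least one input occurs → occurs.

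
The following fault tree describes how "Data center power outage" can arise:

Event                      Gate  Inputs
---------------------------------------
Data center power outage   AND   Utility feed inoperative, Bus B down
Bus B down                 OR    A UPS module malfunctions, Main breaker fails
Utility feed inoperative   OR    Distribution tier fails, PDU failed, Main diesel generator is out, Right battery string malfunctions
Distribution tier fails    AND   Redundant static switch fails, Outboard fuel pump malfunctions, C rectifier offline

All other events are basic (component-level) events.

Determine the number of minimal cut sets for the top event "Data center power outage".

8

Distribution tier fails [AND]: one cut set from each child combined → 1 × 1 × 1 = 1 cut set(s).
Utility feed inoperative [OR]: union of children's cut sets → 4 cut set(s).
Bus B down [OR]: union of children's cut sets → 2 cut set(s).
Data center power outage [AND]: one cut set from each child combined → 4 × 2 = 8 cut set(s).
Minimal cut sets: {A UPS module malfunctions, C rectifier offline, Outboard fuel pump malfunctions, Redundant static switch fails}; {C rectifier offline, Main breaker fails, Outboard fuel pump malfunctions, Redundant static switch fails}; {A UPS module malfunctions, PDU failed}; {Main breaker fails, PDU failed}; {A UPS module malfunctions, Main diesel generator is out}; {Main breaker fails, Main diesel generator is out}; {A UPS module malfunctions, Right battery string malfunctions}; {Main breaker fails, Right battery string malfunctions}.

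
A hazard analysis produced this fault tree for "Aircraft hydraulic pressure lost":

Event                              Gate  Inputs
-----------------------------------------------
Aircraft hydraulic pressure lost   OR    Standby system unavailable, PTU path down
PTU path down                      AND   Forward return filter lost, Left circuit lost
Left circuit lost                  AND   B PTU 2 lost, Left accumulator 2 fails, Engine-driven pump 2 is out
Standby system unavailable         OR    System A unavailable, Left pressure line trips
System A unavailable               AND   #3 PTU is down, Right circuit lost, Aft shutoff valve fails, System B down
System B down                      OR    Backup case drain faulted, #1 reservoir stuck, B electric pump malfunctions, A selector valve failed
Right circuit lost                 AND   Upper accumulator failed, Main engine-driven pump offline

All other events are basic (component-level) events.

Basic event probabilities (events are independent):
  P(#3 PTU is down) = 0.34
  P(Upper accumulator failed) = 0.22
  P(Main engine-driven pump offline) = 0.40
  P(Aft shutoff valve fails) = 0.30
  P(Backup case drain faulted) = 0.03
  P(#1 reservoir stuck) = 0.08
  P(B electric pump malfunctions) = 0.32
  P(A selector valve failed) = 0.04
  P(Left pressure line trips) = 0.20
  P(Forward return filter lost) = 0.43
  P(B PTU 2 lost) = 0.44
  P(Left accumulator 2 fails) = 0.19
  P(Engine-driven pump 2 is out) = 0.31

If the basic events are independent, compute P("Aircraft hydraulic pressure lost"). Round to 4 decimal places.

P(Right circuit lost) [AND] = 0.22 × 0.40 = 0.088000
P(System B down) [OR] = 1 − (1−0.03) × (1−0.08) × (1−0.32) × (1−0.04) = 0.417441
P(System A unavailable) [AND] = 0.34 × 0.088000 × 0.30 × 0.417441 = 0.003747
P(Standby system unavailable) [OR] = 1 − (1−0.003747) × (1−0.20) = 0.202998
P(Left circuit lost) [AND] = 0.44 × 0.19 × 0.31 = 0.025916
P(PTU path down) [AND] = 0.43 × 0.025916 = 0.011144
P(Aircraft hydraulic pressure lost) [OR] = 1 − (1−0.202998) × (1−0.011144) = 0.211880
Rounded to 4 decimal places: P(Aircraft hydraulic pressure lost) ≈ 0.2119.

0.2119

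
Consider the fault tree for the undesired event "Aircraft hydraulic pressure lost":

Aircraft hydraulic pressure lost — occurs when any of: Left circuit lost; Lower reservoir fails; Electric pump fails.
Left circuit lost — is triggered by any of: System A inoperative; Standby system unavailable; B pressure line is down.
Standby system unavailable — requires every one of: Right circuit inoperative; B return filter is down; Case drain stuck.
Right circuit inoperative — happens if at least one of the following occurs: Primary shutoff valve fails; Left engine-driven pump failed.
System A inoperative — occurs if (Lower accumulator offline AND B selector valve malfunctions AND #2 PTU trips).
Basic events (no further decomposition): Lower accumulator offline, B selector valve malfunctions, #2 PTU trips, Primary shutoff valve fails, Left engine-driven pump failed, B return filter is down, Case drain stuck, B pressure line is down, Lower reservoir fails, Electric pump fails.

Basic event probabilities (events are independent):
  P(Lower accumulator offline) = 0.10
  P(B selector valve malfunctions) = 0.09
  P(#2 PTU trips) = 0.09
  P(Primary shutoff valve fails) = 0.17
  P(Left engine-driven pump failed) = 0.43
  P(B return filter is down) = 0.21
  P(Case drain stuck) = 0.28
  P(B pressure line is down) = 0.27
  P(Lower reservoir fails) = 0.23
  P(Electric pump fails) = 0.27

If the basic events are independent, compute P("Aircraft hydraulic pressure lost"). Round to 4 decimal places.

0.6027

P(System A inoperative) [AND] = 0.10 × 0.09 × 0.09 = 0.000810
P(Right circuit inoperative) [OR] = 1 − (1−0.17) × (1−0.43) = 0.526900
P(Standby system unavailable) [AND] = 0.526900 × 0.21 × 0.28 = 0.030982
P(Left circuit lost) [OR] = 1 − (1−0.000810) × (1−0.030982) × (1−0.27) = 0.293190
P(Aircraft hydraulic pressure lost) [OR] = 1 − (1−0.293190) × (1−0.23) × (1−0.27) = 0.602702
Rounded to 4 decimal places: P(Aircraft hydraulic pressure lost) ≈ 0.6027.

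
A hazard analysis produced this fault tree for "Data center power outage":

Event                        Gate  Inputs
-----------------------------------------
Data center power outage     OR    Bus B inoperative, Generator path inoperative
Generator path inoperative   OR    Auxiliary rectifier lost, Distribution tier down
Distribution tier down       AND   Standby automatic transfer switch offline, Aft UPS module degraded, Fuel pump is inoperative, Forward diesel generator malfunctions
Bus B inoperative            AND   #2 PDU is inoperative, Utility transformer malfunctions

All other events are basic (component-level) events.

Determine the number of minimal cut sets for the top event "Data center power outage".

3

Bus B inoperative [AND]: one cut set from each child combined → 1 × 1 = 1 cut set(s).
Distribution tier down [AND]: one cut set from each child combined → 1 × 1 × 1 × 1 = 1 cut set(s).
Generator path inoperative [OR]: union of children's cut sets → 2 cut set(s).
Data center power outage [OR]: union of children's cut sets → 3 cut set(s).
Minimal cut sets: {#2 PDU is inoperative, Utility transformer malfunctions}; {Auxiliary rectifier lost}; {Aft UPS module degraded, Forward diesel generator malfunctions, Fuel pump is inoperative, Standby automatic transfer switch offline}.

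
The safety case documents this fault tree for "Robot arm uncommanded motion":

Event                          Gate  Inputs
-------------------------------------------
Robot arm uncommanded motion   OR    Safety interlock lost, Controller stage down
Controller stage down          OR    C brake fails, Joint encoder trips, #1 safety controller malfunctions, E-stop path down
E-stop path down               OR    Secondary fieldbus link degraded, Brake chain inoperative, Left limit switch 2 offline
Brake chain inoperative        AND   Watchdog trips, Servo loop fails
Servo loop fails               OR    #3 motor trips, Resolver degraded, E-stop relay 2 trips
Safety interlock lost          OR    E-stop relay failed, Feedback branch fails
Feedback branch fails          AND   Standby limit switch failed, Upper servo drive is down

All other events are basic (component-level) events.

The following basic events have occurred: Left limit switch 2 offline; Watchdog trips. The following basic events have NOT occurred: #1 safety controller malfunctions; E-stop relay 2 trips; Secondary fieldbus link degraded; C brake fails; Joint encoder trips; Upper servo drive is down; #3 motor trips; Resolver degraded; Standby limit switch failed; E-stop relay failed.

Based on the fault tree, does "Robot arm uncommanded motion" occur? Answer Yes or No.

Feedback branch fails [AND]: Standby limit switch failed=not, Upper servo drive is down=not → not all inputs occur → does not occur.
Safety interlock lost [OR]: E-stop relay failed=not, Feedback branch fails=not → no input occurs → does not occur.
Servo loop fails [OR]: #3 motor trips=not, Resolver degraded=not, E-stop relay 2 trips=not → no input occurs → does not occur.
Brake chain inoperative [AND]: Watchdog trips=occurs, Servo loop fails=not → not all inputs occur → does not occur.
E-stop path down [OR]: Secondary fieldbus link degraded=not, Brake chain inoperative=not, Left limit switch 2 offline=occurs → at least one input occurs → occurs.
Controller stage down [OR]: C brake fails=not, Joint encoder trips=not, #1 safety controller malfunctions=not, E-stop path down=occurs → at least one input occurs → occurs.
Robot arm uncommanded motion [OR]: Safety interlock lost=not, Controller stage down=occurs → at least one input occurs → occurs.

Yes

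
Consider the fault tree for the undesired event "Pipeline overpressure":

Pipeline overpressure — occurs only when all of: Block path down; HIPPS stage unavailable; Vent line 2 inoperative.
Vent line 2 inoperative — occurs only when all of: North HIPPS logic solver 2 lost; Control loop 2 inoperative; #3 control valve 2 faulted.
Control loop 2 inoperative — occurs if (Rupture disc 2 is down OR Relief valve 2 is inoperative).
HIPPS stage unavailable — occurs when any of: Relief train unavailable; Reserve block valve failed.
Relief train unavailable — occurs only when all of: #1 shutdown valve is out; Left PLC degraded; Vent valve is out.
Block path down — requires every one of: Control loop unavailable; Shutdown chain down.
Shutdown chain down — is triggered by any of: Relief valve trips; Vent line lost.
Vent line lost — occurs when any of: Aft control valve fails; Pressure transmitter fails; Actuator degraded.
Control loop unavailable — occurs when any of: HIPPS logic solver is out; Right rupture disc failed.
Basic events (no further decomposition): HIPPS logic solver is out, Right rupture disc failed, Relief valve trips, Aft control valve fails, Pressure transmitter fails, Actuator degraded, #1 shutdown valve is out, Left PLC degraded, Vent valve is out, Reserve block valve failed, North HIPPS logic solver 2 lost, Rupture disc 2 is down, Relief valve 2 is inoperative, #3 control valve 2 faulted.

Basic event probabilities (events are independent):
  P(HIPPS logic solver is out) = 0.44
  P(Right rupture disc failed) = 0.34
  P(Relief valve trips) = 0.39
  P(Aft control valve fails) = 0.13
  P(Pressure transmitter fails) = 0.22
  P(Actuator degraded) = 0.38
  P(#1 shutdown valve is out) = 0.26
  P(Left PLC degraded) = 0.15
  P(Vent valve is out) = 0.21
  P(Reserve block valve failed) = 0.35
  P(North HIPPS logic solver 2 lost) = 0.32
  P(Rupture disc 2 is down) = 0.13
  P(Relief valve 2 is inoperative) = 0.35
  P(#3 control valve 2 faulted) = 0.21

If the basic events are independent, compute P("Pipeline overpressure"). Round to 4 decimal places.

0.0049

P(Control loop unavailable) [OR] = 1 − (1−0.44) × (1−0.34) = 0.630400
P(Vent line lost) [OR] = 1 − (1−0.13) × (1−0.22) × (1−0.38) = 0.579268
P(Shutdown chain down) [OR] = 1 − (1−0.39) × (1−0.579268) = 0.743353
P(Block path down) [AND] = 0.630400 × 0.743353 = 0.468610
P(Relief train unavailable) [AND] = 0.26 × 0.15 × 0.21 = 0.008190
P(HIPPS stage unavailable) [OR] = 1 − (1−0.008190) × (1−0.35) = 0.355324
P(Control loop 2 inoperative) [OR] = 1 − (1−0.13) × (1−0.35) = 0.434500
P(Vent line 2 inoperative) [AND] = 0.32 × 0.434500 × 0.21 = 0.029198
P(Pipeline overpressure) [AND] = 0.468610 × 0.355324 × 0.029198 = 0.004862
Rounded to 4 decimal places: P(Pipeline overpressure) ≈ 0.0049.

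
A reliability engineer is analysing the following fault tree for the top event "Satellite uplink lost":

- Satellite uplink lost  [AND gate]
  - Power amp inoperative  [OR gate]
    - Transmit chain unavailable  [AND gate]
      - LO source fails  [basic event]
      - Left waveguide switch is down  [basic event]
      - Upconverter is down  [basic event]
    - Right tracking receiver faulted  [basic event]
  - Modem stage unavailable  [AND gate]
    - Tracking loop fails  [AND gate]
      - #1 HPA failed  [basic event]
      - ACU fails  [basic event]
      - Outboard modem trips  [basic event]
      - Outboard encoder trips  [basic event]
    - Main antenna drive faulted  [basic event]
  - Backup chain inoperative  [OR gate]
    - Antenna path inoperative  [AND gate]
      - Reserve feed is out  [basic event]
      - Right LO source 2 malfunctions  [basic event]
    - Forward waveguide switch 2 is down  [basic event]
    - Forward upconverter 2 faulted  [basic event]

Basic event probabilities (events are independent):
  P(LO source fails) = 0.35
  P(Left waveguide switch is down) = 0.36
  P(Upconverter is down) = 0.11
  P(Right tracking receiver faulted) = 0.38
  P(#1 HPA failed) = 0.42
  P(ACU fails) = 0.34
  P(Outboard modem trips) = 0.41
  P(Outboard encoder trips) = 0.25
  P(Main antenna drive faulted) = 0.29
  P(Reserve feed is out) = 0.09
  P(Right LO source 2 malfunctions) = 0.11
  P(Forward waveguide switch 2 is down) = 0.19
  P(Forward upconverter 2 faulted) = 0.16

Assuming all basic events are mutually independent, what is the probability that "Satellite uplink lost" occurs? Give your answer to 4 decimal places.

P(Transmit chain unavailable) [AND] = 0.35 × 0.36 × 0.11 = 0.013860
P(Power amp inoperative) [OR] = 1 − (1−0.013860) × (1−0.38) = 0.388593
P(Tracking loop fails) [AND] = 0.42 × 0.34 × 0.41 × 0.25 = 0.014637
P(Modem stage unavailable) [AND] = 0.014637 × 0.29 = 0.004245
P(Antenna path inoperative) [AND] = 0.09 × 0.11 = 0.009900
P(Backup chain inoperative) [OR] = 1 − (1−0.009900) × (1−0.19) × (1−0.16) = 0.326336
P(Satellite uplink lost) [AND] = 0.388593 × 0.004245 × 0.326336 = 0.000538
Rounded to 4 decimal places: P(Satellite uplink lost) ≈ 0.0005.

0.0005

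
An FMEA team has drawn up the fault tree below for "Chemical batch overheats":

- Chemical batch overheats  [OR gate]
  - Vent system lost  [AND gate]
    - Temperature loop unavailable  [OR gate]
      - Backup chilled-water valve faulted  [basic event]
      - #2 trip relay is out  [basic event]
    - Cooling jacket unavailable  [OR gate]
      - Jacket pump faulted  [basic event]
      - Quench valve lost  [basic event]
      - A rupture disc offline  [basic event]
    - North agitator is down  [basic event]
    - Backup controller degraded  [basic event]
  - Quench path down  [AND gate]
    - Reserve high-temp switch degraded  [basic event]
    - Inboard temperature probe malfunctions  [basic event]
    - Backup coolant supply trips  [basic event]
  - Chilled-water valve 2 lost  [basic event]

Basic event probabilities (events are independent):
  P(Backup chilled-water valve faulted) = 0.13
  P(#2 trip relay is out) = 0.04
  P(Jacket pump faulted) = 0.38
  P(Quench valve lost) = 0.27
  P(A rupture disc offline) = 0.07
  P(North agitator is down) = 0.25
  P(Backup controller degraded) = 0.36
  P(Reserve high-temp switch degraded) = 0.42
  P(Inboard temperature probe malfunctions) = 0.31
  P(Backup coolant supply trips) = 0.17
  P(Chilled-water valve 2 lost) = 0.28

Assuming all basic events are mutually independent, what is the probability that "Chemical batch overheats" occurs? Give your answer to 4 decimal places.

P(Temperature loop unavailable) [OR] = 1 − (1−0.13) × (1−0.04) = 0.164800
P(Cooling jacket unavailable) [OR] = 1 − (1−0.38) × (1−0.27) × (1−0.07) = 0.579082
P(Vent system lost) [AND] = 0.164800 × 0.579082 × 0.25 × 0.36 = 0.008589
P(Quench path down) [AND] = 0.42 × 0.31 × 0.17 = 0.022134
P(Chemical batch overheats) [OR] = 1 − (1−0.008589) × (1−0.022134) × (1−0.28) = 0.301984
Rounded to 4 decimal places: P(Chemical batch overheats) ≈ 0.3020.

0.3020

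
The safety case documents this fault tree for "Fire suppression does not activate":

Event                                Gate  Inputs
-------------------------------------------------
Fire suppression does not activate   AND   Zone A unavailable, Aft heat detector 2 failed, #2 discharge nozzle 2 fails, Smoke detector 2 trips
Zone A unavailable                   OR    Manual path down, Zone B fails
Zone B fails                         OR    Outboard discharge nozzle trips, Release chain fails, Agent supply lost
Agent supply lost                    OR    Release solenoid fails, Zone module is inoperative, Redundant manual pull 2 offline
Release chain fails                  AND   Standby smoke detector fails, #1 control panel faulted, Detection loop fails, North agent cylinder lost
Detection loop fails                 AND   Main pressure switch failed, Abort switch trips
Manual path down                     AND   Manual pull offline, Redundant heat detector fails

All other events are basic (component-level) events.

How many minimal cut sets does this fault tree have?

6

Manual path down [AND]: one cut set from each child combined → 1 × 1 = 1 cut set(s).
Detection loop fails [AND]: one cut set from each child combined → 1 × 1 = 1 cut set(s).
Release chain fails [AND]: one cut set from each child combined → 1 × 1 × 1 × 1 = 1 cut set(s).
Agent supply lost [OR]: union of children's cut sets → 3 cut set(s).
Zone B fails [OR]: union of children's cut sets → 5 cut set(s).
Zone A unavailable [OR]: union of children's cut sets → 6 cut set(s).
Fire suppression does not activate [AND]: one cut set from each child combined → 6 × 1 × 1 × 1 = 6 cut set(s).
Minimal cut sets: {#2 discharge nozzle 2 fails, Aft heat detector 2 failed, Manual pull offline, Redundant heat detector fails, Smoke detector 2 trips}; {#2 discharge nozzle 2 fails, Aft heat detector 2 failed, Outboard discharge nozzle trips, Smoke detector 2 trips}; {#1 control panel faulted, #2 discharge nozzle 2 fails, Abort switch trips, Aft heat detector 2 failed, Main pressure switch failed, North agent cylinder lost, Smoke detector 2 trips, Standby smoke detector fails}; {#2 discharge nozzle 2 fails, Aft heat detector 2 failed, Release solenoid fails, Smoke detector 2 trips}; {#2 discharge nozzle 2 fails, Aft heat detector 2 failed, Smoke detector 2 trips, Zone module is inoperative}; {#2 discharge nozzle 2 fails, Aft heat detector 2 failed, Redundant manual pull 2 offline, Smoke detector 2 trips}.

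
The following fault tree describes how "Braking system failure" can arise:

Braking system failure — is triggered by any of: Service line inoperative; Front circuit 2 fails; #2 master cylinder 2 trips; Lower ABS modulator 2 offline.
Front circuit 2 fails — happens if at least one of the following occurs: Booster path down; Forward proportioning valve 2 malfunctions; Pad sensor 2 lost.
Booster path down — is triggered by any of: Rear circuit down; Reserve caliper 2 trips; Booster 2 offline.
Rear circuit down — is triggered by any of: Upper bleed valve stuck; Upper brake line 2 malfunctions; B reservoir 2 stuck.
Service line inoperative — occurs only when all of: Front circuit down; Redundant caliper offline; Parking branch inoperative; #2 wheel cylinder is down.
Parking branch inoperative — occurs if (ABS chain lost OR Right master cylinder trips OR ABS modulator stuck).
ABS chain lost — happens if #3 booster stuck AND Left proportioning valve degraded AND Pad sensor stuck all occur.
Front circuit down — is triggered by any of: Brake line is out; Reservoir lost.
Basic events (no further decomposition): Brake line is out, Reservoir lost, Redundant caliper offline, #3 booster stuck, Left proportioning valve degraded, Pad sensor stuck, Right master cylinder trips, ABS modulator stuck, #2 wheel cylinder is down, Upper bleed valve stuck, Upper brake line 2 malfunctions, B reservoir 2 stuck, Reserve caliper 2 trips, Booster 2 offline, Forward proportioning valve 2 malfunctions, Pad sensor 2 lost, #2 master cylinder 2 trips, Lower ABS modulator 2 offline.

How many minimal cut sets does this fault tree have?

15

Front circuit down [OR]: union of children's cut sets → 2 cut set(s).
ABS chain lost [AND]: one cut set from each child combined → 1 × 1 × 1 = 1 cut set(s).
Parking branch inoperative [OR]: union of children's cut sets → 3 cut set(s).
Service line inoperative [AND]: one cut set from each child combined → 2 × 1 × 3 × 1 = 6 cut set(s).
Rear circuit down [OR]: union of children's cut sets → 3 cut set(s).
Booster path down [OR]: union of children's cut sets → 5 cut set(s).
Front circuit 2 fails [OR]: union of children's cut sets → 7 cut set(s).
Braking system failure [OR]: union of children's cut sets → 15 cut set(s).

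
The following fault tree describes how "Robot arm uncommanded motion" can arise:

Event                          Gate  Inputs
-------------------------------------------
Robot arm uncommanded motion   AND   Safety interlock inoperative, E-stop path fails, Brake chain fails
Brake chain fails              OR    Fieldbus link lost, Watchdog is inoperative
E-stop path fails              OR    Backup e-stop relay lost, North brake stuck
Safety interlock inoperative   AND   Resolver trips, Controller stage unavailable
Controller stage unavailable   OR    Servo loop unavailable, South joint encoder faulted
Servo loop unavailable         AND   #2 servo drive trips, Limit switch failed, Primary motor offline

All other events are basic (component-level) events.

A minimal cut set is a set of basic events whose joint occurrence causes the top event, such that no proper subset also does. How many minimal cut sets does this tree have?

Servo loop unavailable [AND]: one cut set from each child combined → 1 × 1 × 1 = 1 cut set(s).
Controller stage unavailable [OR]: union of children's cut sets → 2 cut set(s).
Safety interlock inoperative [AND]: one cut set from each child combined → 1 × 2 = 2 cut set(s).
E-stop path fails [OR]: union of children's cut sets → 2 cut set(s).
Brake chain fails [OR]: union of children's cut sets → 2 cut set(s).
Robot arm uncommanded motion [AND]: one cut set from each child combined → 2 × 2 × 2 = 8 cut set(s).
Minimal cut sets: {#2 servo drive trips, Backup e-stop relay lost, Fieldbus link lost, Limit switch failed, Primary motor offline, Resolver trips}; {#2 servo drive trips, Backup e-stop relay lost, Limit switch failed, Primary motor offline, Resolver trips, Watchdog is inoperative}; {#2 servo drive trips, Fieldbus link lost, Limit switch failed, North brake stuck, Primary motor offline, Resolver trips}; {#2 servo drive trips, Limit switch failed, North brake stuck, Primary motor offline, Resolver trips, Watchdog is inoperative}; {Backup e-stop relay lost, Fieldbus link lost, Resolver trips, South joint encoder faulted}; {Backup e-stop relay lost, Resolver trips, South joint encoder faulted, Watchdog is inoperative}; {Fieldbus link lost, North brake stuck, Resolver trips, South joint encoder faulted}; {North brake stuck, Resolver trips, South joint encoder faulted, Watchdog is inoperative}.

8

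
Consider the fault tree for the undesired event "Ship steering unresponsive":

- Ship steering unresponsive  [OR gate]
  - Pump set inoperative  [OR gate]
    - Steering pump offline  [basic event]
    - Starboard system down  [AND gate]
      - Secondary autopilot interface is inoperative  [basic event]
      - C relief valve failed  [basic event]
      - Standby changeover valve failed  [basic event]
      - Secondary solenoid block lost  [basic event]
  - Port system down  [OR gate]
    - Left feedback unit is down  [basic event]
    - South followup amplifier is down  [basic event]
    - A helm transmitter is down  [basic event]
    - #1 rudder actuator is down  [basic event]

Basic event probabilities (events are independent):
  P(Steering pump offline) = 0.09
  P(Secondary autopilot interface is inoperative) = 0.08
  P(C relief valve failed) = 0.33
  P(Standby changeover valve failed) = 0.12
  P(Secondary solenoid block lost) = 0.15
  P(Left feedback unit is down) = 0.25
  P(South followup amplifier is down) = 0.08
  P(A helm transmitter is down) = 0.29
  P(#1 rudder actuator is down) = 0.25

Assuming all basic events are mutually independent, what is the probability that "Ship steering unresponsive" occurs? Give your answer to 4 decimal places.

0.6658

P(Starboard system down) [AND] = 0.08 × 0.33 × 0.12 × 0.15 = 0.000475
P(Pump set inoperative) [OR] = 1 − (1−0.09) × (1−0.000475) = 0.090432
P(Port system down) [OR] = 1 − (1−0.25) × (1−0.08) × (1−0.29) × (1−0.25) = 0.632575
P(Ship steering unresponsive) [OR] = 1 − (1−0.090432) × (1−0.632575) = 0.665802
Rounded to 4 decimal places: P(Ship steering unresponsive) ≈ 0.6658.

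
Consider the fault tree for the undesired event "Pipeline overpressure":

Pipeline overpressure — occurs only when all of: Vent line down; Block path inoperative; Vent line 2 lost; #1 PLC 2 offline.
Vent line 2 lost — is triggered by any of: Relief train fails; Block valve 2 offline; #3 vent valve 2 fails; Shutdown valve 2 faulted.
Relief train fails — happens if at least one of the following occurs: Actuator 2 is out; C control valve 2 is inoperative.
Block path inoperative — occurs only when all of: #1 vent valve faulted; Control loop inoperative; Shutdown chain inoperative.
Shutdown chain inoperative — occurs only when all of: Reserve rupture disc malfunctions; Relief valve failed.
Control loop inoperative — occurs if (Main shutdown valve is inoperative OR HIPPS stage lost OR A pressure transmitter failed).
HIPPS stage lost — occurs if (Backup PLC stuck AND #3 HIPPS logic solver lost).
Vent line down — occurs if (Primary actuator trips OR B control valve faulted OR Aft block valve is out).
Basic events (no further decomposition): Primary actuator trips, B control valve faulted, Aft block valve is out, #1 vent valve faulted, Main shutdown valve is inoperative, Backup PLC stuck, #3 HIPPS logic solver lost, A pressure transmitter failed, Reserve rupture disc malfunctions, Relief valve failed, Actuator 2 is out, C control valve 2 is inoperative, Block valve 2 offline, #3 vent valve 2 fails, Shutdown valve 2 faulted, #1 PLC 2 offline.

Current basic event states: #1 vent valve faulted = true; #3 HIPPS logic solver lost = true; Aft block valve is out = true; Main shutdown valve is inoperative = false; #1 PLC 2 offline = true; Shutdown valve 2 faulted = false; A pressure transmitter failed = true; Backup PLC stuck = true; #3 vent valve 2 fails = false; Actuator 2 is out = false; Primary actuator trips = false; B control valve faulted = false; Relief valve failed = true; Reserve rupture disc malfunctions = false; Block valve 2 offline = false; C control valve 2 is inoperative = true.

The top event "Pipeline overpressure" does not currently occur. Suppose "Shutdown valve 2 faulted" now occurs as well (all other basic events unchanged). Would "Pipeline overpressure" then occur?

No

Counterfactual: set "Shutdown valve 2 faulted" to occurred.
Vent line down [OR]: Primary actuator trips=not, B control valve faulted=not, Aft block valve is out=occurs → at least one input occurs → occurs.
HIPPS stage lost [AND]: Backup PLC stuck=occurs, #3 HIPPS logic solver lost=occurs → all inputs occur → occurs.
Control loop inoperative [OR]: Main shutdown valve is inoperative=not, HIPPS stage lost=occurs, A pressure transmitter failed=occurs → at least one input occurs → occurs.
Shutdown chain inoperative [AND]: Reserve rupture disc malfunctions=not, Relief valve failed=occurs → not all inputs occur → does not occur.
Block path inoperative [AND]: #1 vent valve faulted=occurs, Control loop inoperative=occurs, Shutdown chain inoperative=not → not all inputs occur → does not occur.
Relief train fails [OR]: Actuator 2 is out=not, C control valve 2 is inoperative=occurs → at least one input occurs → occurs.
Vent line 2 lost [OR]: Relief train fails=occurs, Block valve 2 offline=not, #3 vent valve 2 fails=not, Shutdown valve 2 faulted=occurs → at least one input occurs → occurs.
Pipeline overpressure [AND]: Vent line down=occurs, Block path inoperative=not, Vent line 2 lost=occurs, #1 PLC 2 offline=occurs → not all inputs occur → does not occur.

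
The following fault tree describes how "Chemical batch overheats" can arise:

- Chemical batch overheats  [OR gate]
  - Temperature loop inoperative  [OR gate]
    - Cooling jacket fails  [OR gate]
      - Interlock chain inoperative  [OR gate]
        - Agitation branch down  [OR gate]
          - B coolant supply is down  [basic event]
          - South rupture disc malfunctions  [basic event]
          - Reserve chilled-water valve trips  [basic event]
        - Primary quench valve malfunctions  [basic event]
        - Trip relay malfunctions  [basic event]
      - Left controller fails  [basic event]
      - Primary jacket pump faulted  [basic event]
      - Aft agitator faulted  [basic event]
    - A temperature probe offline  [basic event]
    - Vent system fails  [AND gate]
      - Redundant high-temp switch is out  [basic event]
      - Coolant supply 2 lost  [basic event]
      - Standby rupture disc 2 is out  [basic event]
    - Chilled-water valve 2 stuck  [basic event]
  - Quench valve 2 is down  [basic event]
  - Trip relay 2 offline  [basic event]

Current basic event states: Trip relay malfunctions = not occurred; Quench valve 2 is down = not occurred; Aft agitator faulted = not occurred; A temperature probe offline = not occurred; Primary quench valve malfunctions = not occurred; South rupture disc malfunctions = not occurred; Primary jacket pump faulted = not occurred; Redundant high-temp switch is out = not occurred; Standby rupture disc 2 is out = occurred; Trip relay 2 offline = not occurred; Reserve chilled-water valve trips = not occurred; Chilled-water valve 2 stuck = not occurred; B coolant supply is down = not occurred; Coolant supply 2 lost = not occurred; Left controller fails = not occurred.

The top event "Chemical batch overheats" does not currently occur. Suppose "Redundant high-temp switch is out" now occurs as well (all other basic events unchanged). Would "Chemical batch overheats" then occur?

Counterfactual: set "Redundant high-temp switch is out" to occurred.
Agitation branch down [OR]: B coolant supply is down=not, South rupture disc malfunctions=not, Reserve chilled-water valve trips=not → no input occurs → does not occur.
Interlock chain inoperative [OR]: Agitation branch down=not, Primary quench valve malfunctions=not, Trip relay malfunctions=not → no input occurs → does not occur.
Cooling jacket fails [OR]: Interlock chain inoperative=not, Left controller fails=not, Primary jacket pump faulted=not, Aft agitator faulted=not → no input occurs → does not occur.
Vent system fails [AND]: Redundant high-temp switch is out=occurs, Coolant supply 2 lost=not, Standby rupture disc 2 is out=occurs → not all inputs occur → does not occur.
Temperature loop inoperative [OR]: Cooling jacket fails=not, A temperature probe offline=not, Vent system fails=not, Chilled-water valve 2 stuck=not → no input occurs → does not occur.
Chemical batch overheats [OR]: Temperature loop inoperative=not, Quench valve 2 is down=not, Trip relay 2 offline=not → no input occurs → does not occur.

No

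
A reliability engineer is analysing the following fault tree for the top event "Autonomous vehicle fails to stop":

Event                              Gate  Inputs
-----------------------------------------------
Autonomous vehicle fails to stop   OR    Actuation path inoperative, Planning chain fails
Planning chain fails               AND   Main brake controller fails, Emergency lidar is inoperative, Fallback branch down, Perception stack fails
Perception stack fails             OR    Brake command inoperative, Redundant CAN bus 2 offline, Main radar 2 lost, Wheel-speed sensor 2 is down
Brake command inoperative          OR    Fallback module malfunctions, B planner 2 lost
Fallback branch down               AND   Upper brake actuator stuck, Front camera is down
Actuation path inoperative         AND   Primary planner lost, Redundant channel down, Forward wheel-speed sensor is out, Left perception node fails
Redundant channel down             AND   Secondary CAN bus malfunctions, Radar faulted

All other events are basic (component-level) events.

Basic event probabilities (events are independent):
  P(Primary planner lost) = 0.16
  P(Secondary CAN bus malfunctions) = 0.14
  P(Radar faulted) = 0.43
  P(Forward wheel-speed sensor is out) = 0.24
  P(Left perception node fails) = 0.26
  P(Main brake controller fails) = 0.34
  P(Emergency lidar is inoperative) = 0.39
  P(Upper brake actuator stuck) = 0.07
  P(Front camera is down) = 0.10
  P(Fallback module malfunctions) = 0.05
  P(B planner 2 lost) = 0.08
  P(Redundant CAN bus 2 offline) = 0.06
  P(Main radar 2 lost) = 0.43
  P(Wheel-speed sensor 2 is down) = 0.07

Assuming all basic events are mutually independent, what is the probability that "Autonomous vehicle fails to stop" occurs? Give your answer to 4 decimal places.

0.0011

P(Redundant channel down) [AND] = 0.14 × 0.43 = 0.060200
P(Actuation path inoperative) [AND] = 0.16 × 0.060200 × 0.24 × 0.26 = 0.000601
P(Fallback branch down) [AND] = 0.07 × 0.10 = 0.007000
P(Brake command inoperative) [OR] = 1 − (1−0.05) × (1−0.08) = 0.126000
P(Perception stack fails) [OR] = 1 − (1−0.126000) × (1−0.06) × (1−0.43) × (1−0.07) = 0.564491
P(Planning chain fails) [AND] = 0.34 × 0.39 × 0.007000 × 0.564491 = 0.000524
P(Autonomous vehicle fails to stop) [OR] = 1 − (1−0.000601) × (1−0.000524) = 0.001125
Rounded to 4 decimal places: P(Autonomous vehicle fails to stop) ≈ 0.0011.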